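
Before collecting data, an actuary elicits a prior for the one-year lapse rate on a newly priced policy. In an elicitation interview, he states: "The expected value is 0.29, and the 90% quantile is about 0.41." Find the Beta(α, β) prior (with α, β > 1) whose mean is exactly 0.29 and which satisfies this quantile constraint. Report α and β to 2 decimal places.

α ≈ 7.10, β ≈ 17.38

With mean 0.29 fixed, write α = 0.29s, β = 0.71s where s = α+β.
Need P(θ < 0.41) = 0.9 under Beta(0.29s, 0.71s). Normal approximation: (q−m)/√(m(1−m)/s) ≈ z_{0.9} = 1.28, so s ≈ 0.29·0.71·(1.28)²/(0.41−0.29)² = 23.5.
At s = 23.5: P(θ<0.41) ≈ 0.896. Adjusting to match 0.9 gives s ≈ 24.48.
So α = 0.29·24.48 ≈ 7.10, β = 0.71·24.48 ≈ 17.38.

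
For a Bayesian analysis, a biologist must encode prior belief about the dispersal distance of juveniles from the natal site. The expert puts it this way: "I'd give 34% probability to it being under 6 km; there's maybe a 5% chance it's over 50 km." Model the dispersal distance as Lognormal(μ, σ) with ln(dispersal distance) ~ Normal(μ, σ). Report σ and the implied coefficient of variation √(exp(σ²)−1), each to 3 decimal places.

If T ~ Lognormal(μ,σ) then ln T ~ Normal(μ,σ), so the p-quantile of ln T is μ + z_p·σ.
ln(6) = 1.792 and ln(50) = 3.912; z_{0.34} = -0.4125, z_{0.95} = 1.645.
σ = (3.912 − 1.792)/(1.645 − (-0.4125)) = 1.031.
μ = 1.792 − (-0.4125)·1.031 = 2.217.
CV = √(exp(σ²)−1) = √(exp(1.0621)−1) = 1.376.

σ ≈ 1.031, CV ≈ 1.376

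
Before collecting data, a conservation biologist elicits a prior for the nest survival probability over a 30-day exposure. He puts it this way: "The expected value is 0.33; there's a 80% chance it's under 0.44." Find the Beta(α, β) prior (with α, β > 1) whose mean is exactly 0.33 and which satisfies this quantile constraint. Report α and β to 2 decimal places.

With mean 0.33 fixed, write α = 0.33s, β = 0.67s where s = α+β.
Need P(θ < 0.44) = 0.8 under Beta(0.33s, 0.67s). Normal approximation: (q−m)/√(m(1−m)/s) ≈ z_{0.8} = 0.842, so s ≈ 0.33·0.67·(0.842)²/(0.44−0.33)² = 12.9.
At s = 12.9: P(θ<0.44) ≈ 0.805. Adjusting to match 0.8 gives s ≈ 12.34.
So α = 0.33·12.34 ≈ 4.07, β = 0.67·12.34 ≈ 8.27.

α ≈ 4.07, β ≈ 8.27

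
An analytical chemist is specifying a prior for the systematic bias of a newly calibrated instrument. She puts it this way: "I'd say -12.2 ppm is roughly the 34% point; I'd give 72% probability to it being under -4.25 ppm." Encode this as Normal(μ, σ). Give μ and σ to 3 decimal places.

μ = -8.905, σ = 7.988

The p-quantile of Normal(μ,σ) is μ + z_p·σ, with z_{0.34} = -0.4125 and z_{0.72} = 0.5828.
Eliminate σ: μ = (z₂·x₁ − z₁·x₂)/(z₂ − z₁) = (0.5828·-12.2 − (-0.4125)·-4.25)/0.9953 = -8.905.
Then σ = (x₂ − x₁)/(z₂ − z₁) = (-4.25 − -12.2)/0.9953 = 7.988.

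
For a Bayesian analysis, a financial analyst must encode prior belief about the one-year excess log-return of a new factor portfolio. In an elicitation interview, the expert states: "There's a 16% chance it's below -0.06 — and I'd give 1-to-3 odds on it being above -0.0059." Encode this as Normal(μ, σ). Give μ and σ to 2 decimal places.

μ = -0.03, σ = 0.03

The p-quantile of Normal(μ,σ) is μ + z_p·σ, with z_{0.16} = -0.9945 and z_{0.75} = 0.6745.
Eliminate σ: μ = (z₂·x₁ − z₁·x₂)/(z₂ − z₁) = (0.6745·-0.06 − (-0.9945)·-0.0059)/1.669 = -0.03.
Then σ = (x₂ − x₁)/(z₂ − z₁) = (-0.0059 − -0.06)/1.669 = 0.03.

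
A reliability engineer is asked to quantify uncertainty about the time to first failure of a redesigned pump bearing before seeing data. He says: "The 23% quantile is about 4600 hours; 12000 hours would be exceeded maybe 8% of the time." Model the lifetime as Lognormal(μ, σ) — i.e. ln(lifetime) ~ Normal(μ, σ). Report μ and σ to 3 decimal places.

μ ≈ 8.764, σ ≈ 0.447

If T ~ Lognormal(μ,σ) then ln T ~ Normal(μ,σ), so the p-quantile of ln T is μ + z_p·σ.
ln(4600) = 8.434 and ln(12000) = 9.393; z_{0.23} = -0.7388, z_{0.92} = 1.405.
σ = (9.393 − 8.434)/(1.405 − (-0.7388)) = 0.447.
μ = 8.434 − (-0.7388)·0.447 = 8.764.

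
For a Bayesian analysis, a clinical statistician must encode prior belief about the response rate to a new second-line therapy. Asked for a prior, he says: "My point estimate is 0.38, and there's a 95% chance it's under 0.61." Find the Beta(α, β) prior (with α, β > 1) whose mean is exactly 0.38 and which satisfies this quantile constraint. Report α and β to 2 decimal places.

With mean 0.38 fixed, write α = 0.38s, β = 0.62s where s = α+β.
Need P(θ < 0.61) = 0.95 under Beta(0.38s, 0.62s). Normal approximation: (q−m)/√(m(1−m)/s) ≈ z_{0.95} = 1.64, so s ≈ 0.38·0.62·(1.64)²/(0.61−0.38)² = 12.0.
At s = 12.0: P(θ<0.61) ≈ 0.948. Adjusting to match 0.95 gives s ≈ 12.36.
So α = 0.38·12.36 ≈ 4.70, β = 0.62·12.36 ≈ 7.66.

α ≈ 4.70, β ≈ 7.66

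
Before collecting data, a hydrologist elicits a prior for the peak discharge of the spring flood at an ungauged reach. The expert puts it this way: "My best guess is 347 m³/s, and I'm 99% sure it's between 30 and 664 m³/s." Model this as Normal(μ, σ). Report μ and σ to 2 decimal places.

A symmetric 99% interval runs μ ± z·σ with z = 2.576.
Half-width = 317, so σ = 317/2.576 = 123.07.
μ is the stated best guess, 347.00.

μ = 347.00, σ = 123.07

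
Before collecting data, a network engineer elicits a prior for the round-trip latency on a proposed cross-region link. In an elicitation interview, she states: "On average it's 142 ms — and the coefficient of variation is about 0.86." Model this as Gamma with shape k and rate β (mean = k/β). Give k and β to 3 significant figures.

k ≈ 1.35, β ≈ 0.00952

For Gamma(k, rate β): mean = k/β, variance = k/β², so CV = 1/√k.
CV = 0.86, hence k = 1/CV² = 1.35.
Then β = k/mean = 1.35/142 = 0.00952.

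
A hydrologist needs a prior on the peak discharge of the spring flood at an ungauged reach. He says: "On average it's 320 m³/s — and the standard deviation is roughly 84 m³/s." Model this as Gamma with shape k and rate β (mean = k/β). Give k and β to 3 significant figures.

For Gamma(k, rate β): mean = k/β, variance = k/β², so CV = 1/√k.
CV = SD/mean = 84/320 = 0.2625, hence k = 1/CV² = 14.5.
Then β = k/mean = 14.5/320 = 0.0454.

k ≈ 14.5, β ≈ 0.0454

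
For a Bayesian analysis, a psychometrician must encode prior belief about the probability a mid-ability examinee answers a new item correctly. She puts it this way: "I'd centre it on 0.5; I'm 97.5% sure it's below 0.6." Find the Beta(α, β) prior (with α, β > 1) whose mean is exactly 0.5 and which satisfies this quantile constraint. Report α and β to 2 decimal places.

α ≈ 47.30, β ≈ 47.30

With mean 0.5 fixed, write α = 0.5s, β = 0.5s where s = α+β.
Need P(θ < 0.6) = 0.975 under Beta(0.5s, 0.5s). Normal approximation: (q−m)/√(m(1−m)/s) ≈ z_{0.975} = 1.96, so s ≈ 0.5·0.5·(1.96)²/(0.6−0.5)² = 96.0.
At s = 96.0: P(θ<0.6) ≈ 0.976. Adjusting to match 0.975 gives s ≈ 94.60.
So α = 0.5·94.60 ≈ 47.30, β = 0.5·94.60 ≈ 47.30.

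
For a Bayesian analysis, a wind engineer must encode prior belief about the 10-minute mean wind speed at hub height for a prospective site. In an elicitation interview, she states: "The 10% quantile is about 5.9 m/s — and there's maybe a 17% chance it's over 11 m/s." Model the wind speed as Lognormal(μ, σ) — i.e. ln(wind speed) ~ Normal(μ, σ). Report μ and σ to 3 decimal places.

μ ≈ 2.132, σ ≈ 0.279

If T ~ Lognormal(μ,σ) then ln T ~ Normal(μ,σ), so the p-quantile of ln T is μ + z_p·σ.
ln(5.9) = 1.775 and ln(11) = 2.398; z_{0.1} = -1.282, z_{0.83} = 0.9542.
σ = (2.398 − 1.775)/(0.9542 − (-1.282)) = 0.279.
μ = 1.775 − (-1.282)·0.279 = 2.132.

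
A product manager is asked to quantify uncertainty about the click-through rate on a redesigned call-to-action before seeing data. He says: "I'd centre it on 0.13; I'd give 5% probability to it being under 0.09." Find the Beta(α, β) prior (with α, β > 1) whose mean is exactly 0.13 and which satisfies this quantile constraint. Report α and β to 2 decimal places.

With mean 0.13 fixed, write α = 0.13s, β = 0.87s where s = α+β.
Need P(θ < 0.09) = 0.05 under Beta(0.13s, 0.87s). Normal approximation: (q−m)/√(m(1−m)/s) ≈ z_{0.05} = -1.64, so s ≈ 0.13·0.87·(-1.64)²/(0.09−0.13)² = 191.2.
At s = 191.2: P(θ<0.09) ≈ 0.039. Adjusting to match 0.05 gives s ≈ 167.23.
So α = 0.13·167.23 ≈ 21.74, β = 0.87·167.23 ≈ 145.49.

α ≈ 21.74, β ≈ 145.49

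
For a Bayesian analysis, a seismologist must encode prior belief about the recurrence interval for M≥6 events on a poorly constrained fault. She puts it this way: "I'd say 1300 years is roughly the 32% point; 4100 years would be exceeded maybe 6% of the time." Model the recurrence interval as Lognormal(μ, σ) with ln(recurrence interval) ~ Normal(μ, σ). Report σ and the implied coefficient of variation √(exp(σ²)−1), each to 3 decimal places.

If T ~ Lognormal(μ,σ) then ln T ~ Normal(μ,σ), so the p-quantile of ln T is μ + z_p·σ.
ln(1300) = 7.17 and ln(4100) = 8.319; z_{0.32} = -0.4677, z_{0.94} = 1.555.
σ = (8.319 − 7.17)/(1.555 − (-0.4677)) = 0.568.
μ = 7.17 − (-0.4677)·0.568 = 7.436.
CV = √(exp(σ²)−1) = √(exp(0.3225)−1) = 0.617.

σ ≈ 0.568, CV ≈ 0.617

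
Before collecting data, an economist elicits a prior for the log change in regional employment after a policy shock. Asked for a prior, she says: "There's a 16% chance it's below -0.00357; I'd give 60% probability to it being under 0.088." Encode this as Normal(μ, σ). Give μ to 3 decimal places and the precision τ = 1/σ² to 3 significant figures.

μ = 0.069, τ = 186

The p-quantile of Normal(μ,σ) is μ + z_p·σ, with z_{0.16} = -0.9945 and z_{0.6} = 0.2533.
Eliminate σ: μ = (z₂·x₁ − z₁·x₂)/(z₂ − z₁) = (0.2533·-0.00357 − (-0.9945)·0.088)/1.248 = 0.069.
Then σ = (x₂ − x₁)/(z₂ − z₁) = (0.088 − -0.00357)/1.248 = 0.073.
Precision τ = 1/σ² = 1/0.07338² = 186.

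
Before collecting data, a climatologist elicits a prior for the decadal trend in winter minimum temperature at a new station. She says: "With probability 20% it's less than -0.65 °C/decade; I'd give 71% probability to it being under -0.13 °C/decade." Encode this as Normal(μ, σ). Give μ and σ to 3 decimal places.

For Normal(μ,σ), the p-quantile is μ + z_p·σ. Here z_{0.2} = -0.8416, z_{0.71} = 0.5534.
So -0.65 = μ − 0.8416σ and -0.13 = μ + 0.5534σ.
Subtracting: σ = (-0.13 − -0.65)/(0.5534 − (-0.8416)) = 0.373.
Then μ = -0.65 − (-0.8416)·0.373 = -0.336.

μ = -0.336, σ = 0.373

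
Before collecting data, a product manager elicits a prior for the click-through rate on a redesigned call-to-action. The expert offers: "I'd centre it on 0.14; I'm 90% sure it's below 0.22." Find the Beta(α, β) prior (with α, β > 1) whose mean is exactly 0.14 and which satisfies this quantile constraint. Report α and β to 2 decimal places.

With mean 0.14 fixed, write α = 0.14s, β = 0.86s where s = α+β.
Need P(θ < 0.22) = 0.9 under Beta(0.14s, 0.86s). Normal approximation: (q−m)/√(m(1−m)/s) ≈ z_{0.9} = 1.28, so s ≈ 0.14·0.86·(1.28)²/(0.22−0.14)² = 30.9.
At s = 30.9: P(θ<0.22) ≈ 0.893. Adjusting to match 0.9 gives s ≈ 33.30.
So α = 0.14·33.30 ≈ 4.66, β = 0.86·33.30 ≈ 28.64.

α ≈ 4.66, β ≈ 28.64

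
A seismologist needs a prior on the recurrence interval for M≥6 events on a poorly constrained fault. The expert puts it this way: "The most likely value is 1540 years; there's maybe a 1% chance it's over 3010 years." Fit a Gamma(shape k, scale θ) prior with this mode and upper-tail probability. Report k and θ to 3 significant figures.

Gamma(k,θ) with k>1 has mode (k−1)θ, so θ = 1540/(k−1).
Need P(X < 3010) = 0.99 with θ tied to k this way. Start at k = 2, θ = 1540: P(X<3010) ≈ 0.582.
Too low — raise k to concentrate. Iterating converges to k ≈ 12.
Then θ = 1540/(12−1) ≈ 140.

k ≈ 12, θ ≈ 140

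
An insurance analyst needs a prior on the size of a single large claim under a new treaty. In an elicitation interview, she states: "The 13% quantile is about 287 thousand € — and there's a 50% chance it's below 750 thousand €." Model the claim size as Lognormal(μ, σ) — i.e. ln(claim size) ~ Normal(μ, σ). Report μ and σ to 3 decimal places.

If T ~ Lognormal(μ,σ) then ln T ~ Normal(μ,σ), so the p-quantile of ln T is μ + z_p·σ.
ln(287) = 5.659 and ln(750) = 6.62; z_{0.13} = -1.126, z_{0.5} = 0.
σ = (6.62 − 5.659)/(0 − (-1.126)) = 0.853.
μ = 5.659 − (-1.126)·0.853 = 6.620.

μ ≈ 6.620, σ ≈ 0.853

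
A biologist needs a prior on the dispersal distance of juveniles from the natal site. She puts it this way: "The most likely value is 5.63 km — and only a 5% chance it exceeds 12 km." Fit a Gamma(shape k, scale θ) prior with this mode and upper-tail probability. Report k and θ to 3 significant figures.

k ≈ 5.82, θ ≈ 1.17

Gamma(k,θ) with k>1 has mode (k−1)θ, so θ = 5.63/(k−1).
Need P(X < 12) = 0.95 with θ tied to k this way. Start at k = 2, θ = 5.63: P(X<12) ≈ 0.628.
Too low — raise k to concentrate. Iterating converges to k ≈ 5.82.
Then θ = 5.63/(5.82−1) ≈ 1.17.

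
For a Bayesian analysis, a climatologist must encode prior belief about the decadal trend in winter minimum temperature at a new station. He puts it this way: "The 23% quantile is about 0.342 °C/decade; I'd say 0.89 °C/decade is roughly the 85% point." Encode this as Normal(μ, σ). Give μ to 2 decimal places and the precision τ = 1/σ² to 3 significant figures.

μ = 0.57, τ = 10.5

The p-quantile of Normal(μ,σ) is μ + z_p·σ, with z_{0.23} = -0.7388 and z_{0.85} = 1.036.
Eliminate σ: μ = (z₂·x₁ − z₁·x₂)/(z₂ − z₁) = (1.036·0.342 − (-0.7388)·0.89)/1.775 = 0.57.
Then σ = (x₂ − x₁)/(z₂ − z₁) = (0.89 − 0.342)/1.775 = 0.31.
Precision τ = 1/σ² = 1/0.3087² = 10.5.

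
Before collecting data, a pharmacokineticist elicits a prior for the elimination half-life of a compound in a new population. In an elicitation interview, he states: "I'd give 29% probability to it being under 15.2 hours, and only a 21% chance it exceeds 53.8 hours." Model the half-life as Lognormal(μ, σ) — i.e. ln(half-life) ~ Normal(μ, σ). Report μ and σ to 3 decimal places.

If T ~ Lognormal(μ,σ) then ln T ~ Normal(μ,σ), so the p-quantile of ln T is μ + z_p·σ.
ln(15.2) = 2.721 and ln(53.8) = 3.985; z_{0.29} = -0.5534, z_{0.79} = 0.8064.
σ = (3.985 − 2.721)/(0.8064 − (-0.5534)) = 0.930.
μ = 2.721 − (-0.5534)·0.930 = 3.236.

μ ≈ 3.236, σ ≈ 0.930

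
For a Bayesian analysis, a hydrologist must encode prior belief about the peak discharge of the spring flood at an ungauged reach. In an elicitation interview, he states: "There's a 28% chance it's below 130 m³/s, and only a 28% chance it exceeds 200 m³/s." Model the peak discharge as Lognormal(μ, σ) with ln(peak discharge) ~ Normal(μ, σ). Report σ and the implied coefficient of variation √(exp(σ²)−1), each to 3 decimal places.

If T ~ Lognormal(μ,σ) then ln T ~ Normal(μ,σ), so the p-quantile of ln T is μ + z_p·σ.
ln(130) = 4.868 and ln(200) = 5.298; z_{0.28} = -0.5828, z_{0.72} = 0.5828.
σ = (5.298 − 4.868)/(0.5828 − (-0.5828)) = 0.370.
μ = 4.868 − (-0.5828)·0.370 = 5.083.
CV = √(exp(σ²)−1) = √(exp(0.1366)−1) = 0.383.

σ ≈ 0.370, CV ≈ 0.383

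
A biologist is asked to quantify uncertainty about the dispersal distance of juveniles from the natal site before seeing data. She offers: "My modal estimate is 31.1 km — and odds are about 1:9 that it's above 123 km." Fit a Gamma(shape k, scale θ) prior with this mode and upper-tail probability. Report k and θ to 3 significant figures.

Gamma(k,θ) with k>1 has mode (k−1)θ, so θ = 31.1/(k−1).
Need P(X < 123) = 0.9 with θ tied to k this way. Start at k = 2, θ = 31.1: P(X<123) ≈ 0.905.
Too high — lower k to spread out. Iterating converges to k ≈ 1.97.
Then θ = 31.1/(1.97−1) ≈ 31.9.

k ≈ 1.97, θ ≈ 31.9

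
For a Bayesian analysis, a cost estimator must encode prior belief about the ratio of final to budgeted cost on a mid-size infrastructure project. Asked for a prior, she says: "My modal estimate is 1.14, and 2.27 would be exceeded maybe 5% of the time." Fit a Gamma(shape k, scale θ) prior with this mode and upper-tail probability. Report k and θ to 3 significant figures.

Gamma(k,θ) with k>1 has mode (k−1)θ, so θ = 1.14/(k−1).
Need P(X < 2.27) = 0.95 with θ tied to k this way. Start at k = 2, θ = 1.14: P(X<2.27) ≈ 0.592.
Too low — raise k to concentrate. Iterating converges to k ≈ 6.84.
Then θ = 1.14/(6.84−1) ≈ 0.195.

k ≈ 6.84, θ ≈ 0.195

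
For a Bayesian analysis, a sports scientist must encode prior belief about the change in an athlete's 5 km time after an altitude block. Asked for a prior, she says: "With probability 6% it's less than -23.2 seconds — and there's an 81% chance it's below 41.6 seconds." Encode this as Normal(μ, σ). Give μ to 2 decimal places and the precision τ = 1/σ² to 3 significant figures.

For Normal(μ,σ), the p-quantile is μ + z_p·σ. Here z_{0.06} = -1.555, z_{0.81} = 0.8779.
So -23.2 = μ − 1.555σ and 41.6 = μ + 0.8779σ.
Subtracting: σ = (41.6 − -23.2)/(0.8779 − (-1.555)) = 26.64.
Then μ = -23.2 − (-1.555)·26.64 = 18.22.
Precision τ = 1/σ² = 1/26.64² = 0.00141.

μ = 18.22, τ = 0.00141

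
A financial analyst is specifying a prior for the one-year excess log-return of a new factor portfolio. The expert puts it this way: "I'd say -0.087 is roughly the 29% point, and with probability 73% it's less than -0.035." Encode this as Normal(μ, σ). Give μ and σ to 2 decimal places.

For Normal(μ,σ), the p-quantile is μ + z_p·σ. Here z_{0.29} = -0.5534, z_{0.73} = 0.6128.
So -0.087 = μ − 0.5534σ and -0.035 = μ + 0.6128σ.
Subtracting: σ = (-0.035 − -0.087)/(0.6128 − (-0.5534)) = 0.04.
Then μ = -0.087 − (-0.5534)·0.04 = -0.06.

μ = -0.06, σ = 0.04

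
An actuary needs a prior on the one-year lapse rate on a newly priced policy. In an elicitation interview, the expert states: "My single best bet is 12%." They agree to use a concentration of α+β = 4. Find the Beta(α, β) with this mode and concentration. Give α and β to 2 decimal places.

For α,β > 1 the Beta mode is (α−1)/(α+β−2). With α+β = 4, the mode is (α−1)/2.
Set (α−1)/2 = 0.12 → α = 1 + 0.12·2 = 1.24.
β = 4 − α = 2.76.

α = 1.24, β = 2.76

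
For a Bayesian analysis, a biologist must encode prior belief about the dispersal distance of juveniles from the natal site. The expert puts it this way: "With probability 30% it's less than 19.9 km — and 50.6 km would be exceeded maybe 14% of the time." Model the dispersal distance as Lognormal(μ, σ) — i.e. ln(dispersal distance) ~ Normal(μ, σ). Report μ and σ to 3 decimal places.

If T ~ Lognormal(μ,σ) then ln T ~ Normal(μ,σ), so the p-quantile of ln T is μ + z_p·σ.
ln(19.9) = 2.991 and ln(50.6) = 3.924; z_{0.3} = -0.5244, z_{0.86} = 1.08.
σ = (3.924 − 2.991)/(1.08 − (-0.5244)) = 0.582.
μ = 2.991 − (-0.5244)·0.582 = 3.296.

μ ≈ 3.296, σ ≈ 0.582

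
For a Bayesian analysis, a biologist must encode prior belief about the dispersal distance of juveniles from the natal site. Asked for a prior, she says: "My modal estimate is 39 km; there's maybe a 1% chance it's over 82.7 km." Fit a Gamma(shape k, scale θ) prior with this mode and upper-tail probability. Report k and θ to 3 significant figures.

Gamma(k,θ) with k>1 has mode (k−1)θ, so θ = 39/(k−1).
Need P(X < 82.7) = 0.99 with θ tied to k this way. Start at k = 2, θ = 39: P(X<82.7) ≈ 0.626.
Too low — raise k to concentrate. Iterating converges to k ≈ 9.6.
Then θ = 39/(9.6−1) ≈ 4.54.

k ≈ 9.6, θ ≈ 4.54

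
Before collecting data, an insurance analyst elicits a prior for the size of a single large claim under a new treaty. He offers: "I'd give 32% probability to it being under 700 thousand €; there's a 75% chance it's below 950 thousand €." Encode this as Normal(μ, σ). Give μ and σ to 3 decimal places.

For Normal(μ,σ), the p-quantile is μ + z_p·σ. Here z_{0.32} = -0.4677, z_{0.75} = 0.6745.
So 700 = μ − 0.4677σ and 950 = μ + 0.6745σ.
Subtracting: σ = (950 − 700)/(0.6745 − (-0.4677)) = 218.878.
Then μ = 700 − (-0.4677)·218.878 = 802.369.

μ = 802.369, σ = 218.878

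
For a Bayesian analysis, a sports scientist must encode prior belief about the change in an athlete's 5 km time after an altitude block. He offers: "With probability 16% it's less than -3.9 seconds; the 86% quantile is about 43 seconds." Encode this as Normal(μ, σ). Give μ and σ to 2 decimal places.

μ = 18.58, σ = 22.60

For Normal(μ,σ), the p-quantile is μ + z_p·σ. Here z_{0.16} = -0.9945, z_{0.86} = 1.08.
So -3.9 = μ − 0.9945σ and 43 = μ + 1.08σ.
Subtracting: σ = (43 − -3.9)/(1.08 − (-0.9945)) = 22.60.
Then μ = -3.9 − (-0.9945)·22.60 = 18.58.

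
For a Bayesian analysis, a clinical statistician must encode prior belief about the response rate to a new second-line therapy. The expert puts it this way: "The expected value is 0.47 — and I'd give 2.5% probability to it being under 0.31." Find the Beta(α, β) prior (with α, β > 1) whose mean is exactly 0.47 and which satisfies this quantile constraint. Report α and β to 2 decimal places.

With mean 0.47 fixed, write α = 0.47s, β = 0.53s where s = α+β.
Need P(θ < 0.31) = 0.025 under Beta(0.47s, 0.53s). Normal approximation: (q−m)/√(m(1−m)/s) ≈ z_{0.025} = -1.96, so s ≈ 0.47·0.53·(-1.96)²/(0.31−0.47)² = 37.4.
At s = 37.4: P(θ<0.31) ≈ 0.022. Adjusting to match 0.025 gives s ≈ 35.17.
So α = 0.47·35.17 ≈ 16.53, β = 0.53·35.17 ≈ 18.64.

α ≈ 16.53, β ≈ 18.64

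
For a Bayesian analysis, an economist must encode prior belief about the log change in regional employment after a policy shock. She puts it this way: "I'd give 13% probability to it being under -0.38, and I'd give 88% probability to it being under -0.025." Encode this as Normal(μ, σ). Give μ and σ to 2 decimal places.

μ = -0.21, σ = 0.15

For Normal(μ,σ), the p-quantile is μ + z_p·σ. Here z_{0.13} = -1.126, z_{0.88} = 1.175.
So -0.38 = μ − 1.126σ and -0.025 = μ + 1.175σ.
Subtracting: σ = (-0.025 − -0.38)/(1.175 − (-1.126)) = 0.15.
Then μ = -0.38 − (-1.126)·0.15 = -0.21.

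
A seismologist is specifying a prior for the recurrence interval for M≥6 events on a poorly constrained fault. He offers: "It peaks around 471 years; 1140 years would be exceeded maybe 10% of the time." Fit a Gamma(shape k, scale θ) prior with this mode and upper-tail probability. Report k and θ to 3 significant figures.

Gamma(k,θ) with k>1 has mode (k−1)θ, so θ = 471/(k−1).
Need P(X < 1140) = 0.9 with θ tied to k this way. Start at k = 2, θ = 471: P(X<1140) ≈ 0.696.
Too low — raise k to concentrate. Iterating converges to k ≈ 3.46.
Then θ = 471/(3.46−1) ≈ 191.

k ≈ 3.46, θ ≈ 191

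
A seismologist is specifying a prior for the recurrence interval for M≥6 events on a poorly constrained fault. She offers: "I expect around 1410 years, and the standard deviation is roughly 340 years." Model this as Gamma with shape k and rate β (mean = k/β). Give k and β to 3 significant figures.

k ≈ 17.2, β ≈ 0.0122

For Gamma(k, rate β): mean = k/β, variance = k/β², so CV = 1/√k.
CV = SD/mean = 340/1410 = 0.2411, hence k = 1/CV² = 17.2.
Then β = k/mean = 17.2/1410 = 0.0122.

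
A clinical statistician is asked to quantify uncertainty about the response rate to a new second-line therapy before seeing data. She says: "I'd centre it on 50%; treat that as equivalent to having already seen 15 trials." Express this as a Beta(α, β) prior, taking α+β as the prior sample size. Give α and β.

α = 7.5, β = 7.5

Under the effective-sample-size interpretation, Beta(α, β) has prior mean α/(α+β) and prior sample size α+β.
So α+β = 15 and α/(α+β) = 0.5, giving α = 0.5·15 = 7.5 and β = 15 − 7.5 = 7.5.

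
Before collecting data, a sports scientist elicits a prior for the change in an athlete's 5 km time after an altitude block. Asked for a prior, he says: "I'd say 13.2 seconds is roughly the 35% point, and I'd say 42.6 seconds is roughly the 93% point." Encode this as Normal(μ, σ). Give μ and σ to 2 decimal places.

μ = 19.29, σ = 15.80

For Normal(μ,σ), the p-quantile is μ + z_p·σ. Here z_{0.35} = -0.3853, z_{0.93} = 1.476.
So 13.2 = μ − 0.3853σ and 42.6 = μ + 1.476σ.
Subtracting: σ = (42.6 − 13.2)/(1.476 − (-0.3853)) = 15.80.
Then μ = 13.2 − (-0.3853)·15.80 = 19.29.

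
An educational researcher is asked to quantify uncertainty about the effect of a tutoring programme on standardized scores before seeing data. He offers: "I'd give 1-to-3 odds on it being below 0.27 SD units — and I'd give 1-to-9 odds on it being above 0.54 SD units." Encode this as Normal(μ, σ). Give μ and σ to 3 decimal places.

The p-quantile of Normal(μ,σ) is μ + z_p·σ, with z_{0.25} = -0.6745 and z_{0.9} = 1.282.
Eliminate σ: μ = (z₂·x₁ − z₁·x₂)/(z₂ − z₁) = (1.282·0.27 − (-0.6745)·0.54)/1.956 = 0.363.
Then σ = (x₂ − x₁)/(z₂ − z₁) = (0.54 − 0.27)/1.956 = 0.138.

μ = 0.363, σ = 0.138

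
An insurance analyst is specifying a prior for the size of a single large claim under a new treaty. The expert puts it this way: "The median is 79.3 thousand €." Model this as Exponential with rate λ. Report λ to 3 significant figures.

λ ≈ 0.00874

Exponential median = ln 2 / λ, so λ = ln 2 / 79.3 = 0.00874.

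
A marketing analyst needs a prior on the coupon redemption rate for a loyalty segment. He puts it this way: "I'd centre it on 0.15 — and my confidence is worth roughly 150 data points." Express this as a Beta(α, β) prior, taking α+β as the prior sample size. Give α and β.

α = 22.5, β = 127.5

Under the effective-sample-size interpretation, Beta(α, β) has prior mean α/(α+β) and prior sample size α+β.
So α+β = 150 and α/(α+β) = 0.15, giving α = 0.15·150 = 22.5 and β = 150 − 22.5 = 127.5.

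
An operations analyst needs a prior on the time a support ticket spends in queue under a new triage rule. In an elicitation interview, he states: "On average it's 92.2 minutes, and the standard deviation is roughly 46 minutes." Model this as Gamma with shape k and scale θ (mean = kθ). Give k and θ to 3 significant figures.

k ≈ 4.02, θ ≈ 23

For Gamma(k, scale θ): mean = kθ, variance = kθ², so CV = 1/√k.
CV = SD/mean = 46/92.2 = 0.4989, hence k = 1/CV² = 4.02.
Then θ = mean/k = 92.2/4.02 = 23.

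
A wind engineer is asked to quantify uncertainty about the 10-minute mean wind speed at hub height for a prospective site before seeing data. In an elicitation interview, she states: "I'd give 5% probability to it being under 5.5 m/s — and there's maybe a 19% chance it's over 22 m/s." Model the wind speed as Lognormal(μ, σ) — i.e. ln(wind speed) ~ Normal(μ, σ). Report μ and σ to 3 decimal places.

μ ≈ 2.609, σ ≈ 0.550

If T ~ Lognormal(μ,σ) then ln T ~ Normal(μ,σ), so the p-quantile of ln T is μ + z_p·σ.
ln(5.5) = 1.705 and ln(22) = 3.091; z_{0.05} = -1.645, z_{0.81} = 0.8779.
σ = (3.091 − 1.705)/(0.8779 − (-1.645)) = 0.550.
μ = 1.705 − (-1.645)·0.550 = 2.609.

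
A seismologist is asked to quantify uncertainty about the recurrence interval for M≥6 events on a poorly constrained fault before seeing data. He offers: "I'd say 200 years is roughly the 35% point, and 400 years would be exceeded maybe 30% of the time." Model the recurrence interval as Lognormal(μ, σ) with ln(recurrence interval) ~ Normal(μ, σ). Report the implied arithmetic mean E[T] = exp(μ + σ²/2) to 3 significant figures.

If T ~ Lognormal(μ,σ) then ln T ~ Normal(μ,σ), so the p-quantile of ln T is μ + z_p·σ.
ln(200) = 5.298 and ln(400) = 5.991; z_{0.35} = -0.3853, z_{0.7} = 0.5244.
σ = (5.991 − 5.298)/(0.5244 − (-0.3853)) = 0.762.
μ = 5.298 − (-0.3853)·0.762 = 5.592.
E[T] = exp(μ + σ²/2) = exp(5.592 + 0.2903) = 359 years.

E[T] ≈ 359 years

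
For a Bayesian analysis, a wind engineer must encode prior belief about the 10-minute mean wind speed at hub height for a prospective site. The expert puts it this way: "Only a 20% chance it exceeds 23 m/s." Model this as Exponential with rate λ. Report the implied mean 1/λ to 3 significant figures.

P(T > 23.0) = e^(−λ·23.0) = 0.2, so λ = −ln(0.2)/23.0 = 0.07.
Mean = 1/λ = 14.3 m/s.

mean ≈ 14.3 m/s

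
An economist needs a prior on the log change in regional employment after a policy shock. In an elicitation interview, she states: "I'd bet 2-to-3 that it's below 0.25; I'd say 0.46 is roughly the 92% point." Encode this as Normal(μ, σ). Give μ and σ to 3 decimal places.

μ = 0.282, σ = 0.127

The p-quantile of Normal(μ,σ) is μ + z_p·σ, with z_{0.4} = -0.2533 and z_{0.92} = 1.405.
Eliminate σ: μ = (z₂·x₁ − z₁·x₂)/(z₂ − z₁) = (1.405·0.25 − (-0.2533)·0.46)/1.658 = 0.282.
Then σ = (x₂ − x₁)/(z₂ − z₁) = (0.46 − 0.25)/1.658 = 0.127.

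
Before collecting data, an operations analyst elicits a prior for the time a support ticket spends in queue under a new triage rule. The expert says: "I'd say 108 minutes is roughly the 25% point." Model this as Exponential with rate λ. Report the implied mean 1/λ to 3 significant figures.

mean ≈ 375 minutes

P(T < 108.0) = 1 − e^(−λ·108.0) = 0.25, so λ = −ln(1−0.25)/108.0 = −ln(0.75)/108.0 = 0.00266.
Mean = 1/λ = 375 minutes.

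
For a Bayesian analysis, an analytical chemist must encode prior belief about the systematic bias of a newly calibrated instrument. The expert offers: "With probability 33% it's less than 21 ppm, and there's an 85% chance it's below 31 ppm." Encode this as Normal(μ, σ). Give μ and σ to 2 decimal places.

μ = 23.98, σ = 6.77

The p-quantile of Normal(μ,σ) is μ + z_p·σ, with z_{0.33} = -0.4399 and z_{0.85} = 1.036.
Eliminate σ: μ = (z₂·x₁ − z₁·x₂)/(z₂ − z₁) = (1.036·21 − (-0.4399)·31)/1.476 = 23.98.
Then σ = (x₂ − x₁)/(z₂ − z₁) = (31 − 21)/1.476 = 6.77.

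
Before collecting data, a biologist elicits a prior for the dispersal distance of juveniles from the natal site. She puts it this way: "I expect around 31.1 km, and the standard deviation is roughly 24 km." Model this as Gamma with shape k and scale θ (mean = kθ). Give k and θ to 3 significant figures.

k ≈ 1.68, θ ≈ 18.5

For Gamma(k, scale θ): mean = kθ, variance = kθ², so CV = 1/√k.
CV = SD/mean = 24/31.1 = 0.7717, hence k = 1/CV² = 1.68.
Then θ = mean/k = 31.1/1.68 = 18.5.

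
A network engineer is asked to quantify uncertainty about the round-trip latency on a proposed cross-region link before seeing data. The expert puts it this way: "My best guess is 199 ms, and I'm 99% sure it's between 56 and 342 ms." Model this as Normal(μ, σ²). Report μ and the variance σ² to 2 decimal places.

A symmetric 99% interval runs μ ± z·σ with z = 2.576.
Half-width = 143, so σ = 143/2.576 = 55.516 and σ² = 3082.04.
μ is the stated best guess, 199.00.

μ = 199.00, σ² = 3082.04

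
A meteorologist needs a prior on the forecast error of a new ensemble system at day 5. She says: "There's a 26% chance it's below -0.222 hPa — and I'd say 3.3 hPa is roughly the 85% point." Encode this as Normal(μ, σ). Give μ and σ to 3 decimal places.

The p-quantile of Normal(μ,σ) is μ + z_p·σ, with z_{0.26} = -0.6433 and z_{0.85} = 1.036.
Eliminate σ: μ = (z₂·x₁ − z₁·x₂)/(z₂ − z₁) = (1.036·-0.222 − (-0.6433)·3.3)/1.68 = 1.127.
Then σ = (x₂ − x₁)/(z₂ − z₁) = (3.3 − -0.222)/1.68 = 2.097.

μ = 1.127, σ = 2.097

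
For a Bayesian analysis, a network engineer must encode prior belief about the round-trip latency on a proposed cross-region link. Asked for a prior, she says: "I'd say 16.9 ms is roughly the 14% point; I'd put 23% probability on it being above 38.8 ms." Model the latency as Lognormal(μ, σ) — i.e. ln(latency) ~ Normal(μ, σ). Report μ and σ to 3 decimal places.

μ ≈ 3.321, σ ≈ 0.457

If T ~ Lognormal(μ,σ) then ln T ~ Normal(μ,σ), so the p-quantile of ln T is μ + z_p·σ.
ln(16.9) = 2.827 and ln(38.8) = 3.658; z_{0.14} = -1.08, z_{0.77} = 0.7388.
σ = (3.658 − 2.827)/(0.7388 − (-1.08)) = 0.457.
μ = 2.827 − (-1.08)·0.457 = 3.321.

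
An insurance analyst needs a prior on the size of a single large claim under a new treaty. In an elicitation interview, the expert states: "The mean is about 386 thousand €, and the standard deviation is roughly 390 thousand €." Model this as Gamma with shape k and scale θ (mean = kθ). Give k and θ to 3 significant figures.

k ≈ 0.98, θ ≈ 394

For Gamma(k, scale θ): mean = kθ, variance = kθ², so CV = 1/√k.
CV = SD/mean = 390/386 = 1.01, hence k = 1/CV² = 0.98.
Then θ = mean/k = 386/0.98 = 394.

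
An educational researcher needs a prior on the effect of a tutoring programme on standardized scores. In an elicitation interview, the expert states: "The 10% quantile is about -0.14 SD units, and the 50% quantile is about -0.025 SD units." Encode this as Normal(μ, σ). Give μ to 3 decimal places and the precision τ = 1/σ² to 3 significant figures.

The p-quantile of Normal(μ,σ) is μ + z_p·σ, with z_{0.1} = -1.282 and z_{0.5} = 0.
Eliminate σ: μ = (z₂·x₁ − z₁·x₂)/(z₂ − z₁) = (0·-0.14 − (-1.282)·-0.025)/1.282 = -0.025.
Then σ = (x₂ − x₁)/(z₂ − z₁) = (-0.025 − -0.14)/1.282 = 0.090.
Precision τ = 1/σ² = 1/0.08973² = 124.

μ = -0.025, τ = 124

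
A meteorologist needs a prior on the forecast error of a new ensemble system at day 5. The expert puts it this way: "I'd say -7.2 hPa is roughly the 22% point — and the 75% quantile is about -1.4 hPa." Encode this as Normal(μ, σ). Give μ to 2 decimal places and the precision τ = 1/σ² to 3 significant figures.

For Normal(μ,σ), the p-quantile is μ + z_p·σ. Here z_{0.22} = -0.7722, z_{0.75} = 0.6745.
So -7.2 = μ − 0.7722σ and -1.4 = μ + 0.6745σ.
Subtracting: σ = (-1.4 − -7.2)/(0.6745 − (-0.7722)) = 4.01.
Then μ = -7.2 − (-0.7722)·4.01 = -4.10.
Precision τ = 1/σ² = 1/4.009² = 0.0622.

μ = -4.10, τ = 0.0622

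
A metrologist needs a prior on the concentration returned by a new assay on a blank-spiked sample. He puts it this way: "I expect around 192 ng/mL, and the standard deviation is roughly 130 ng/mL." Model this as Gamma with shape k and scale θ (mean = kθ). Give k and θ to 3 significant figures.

k ≈ 2.18, θ ≈ 88

For Gamma(k, scale θ): mean = kθ, variance = kθ², so CV = 1/√k.
CV = SD/mean = 130/192 = 0.6771, hence k = 1/CV² = 2.18.
Then θ = mean/k = 192/2.18 = 88.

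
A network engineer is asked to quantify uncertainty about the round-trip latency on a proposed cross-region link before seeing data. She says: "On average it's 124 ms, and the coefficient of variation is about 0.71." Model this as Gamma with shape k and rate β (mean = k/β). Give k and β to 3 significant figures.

For Gamma(k, rate β): mean = k/β, variance = k/β², so CV = 1/√k.
CV = 0.71, hence k = 1/CV² = 1.98.
Then β = k/mean = 1.98/124 = 0.016.

k ≈ 1.98, β ≈ 0.016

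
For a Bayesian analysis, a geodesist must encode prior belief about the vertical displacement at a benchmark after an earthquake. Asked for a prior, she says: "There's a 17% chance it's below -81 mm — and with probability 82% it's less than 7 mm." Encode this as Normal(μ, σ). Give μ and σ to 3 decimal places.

The p-quantile of Normal(μ,σ) is μ + z_p·σ, with z_{0.17} = -0.9542 and z_{0.82} = 0.9154.
Eliminate σ: μ = (z₂·x₁ − z₁·x₂)/(z₂ − z₁) = (0.9154·-81 − (-0.9542)·7)/1.87 = -36.087.
Then σ = (x₂ − x₁)/(z₂ − z₁) = (7 − -81)/1.87 = 47.071.

μ = -36.087, σ = 47.071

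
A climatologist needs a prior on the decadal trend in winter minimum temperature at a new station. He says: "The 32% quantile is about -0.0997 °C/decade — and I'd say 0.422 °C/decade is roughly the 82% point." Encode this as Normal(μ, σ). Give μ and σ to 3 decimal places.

μ = 0.077, σ = 0.377

The p-quantile of Normal(μ,σ) is μ + z_p·σ, with z_{0.32} = -0.4677 and z_{0.82} = 0.9154.
Eliminate σ: μ = (z₂·x₁ − z₁·x₂)/(z₂ − z₁) = (0.9154·-0.0997 − (-0.4677)·0.422)/1.383 = 0.077.
Then σ = (x₂ − x₁)/(z₂ − z₁) = (0.422 − -0.0997)/1.383 = 0.377.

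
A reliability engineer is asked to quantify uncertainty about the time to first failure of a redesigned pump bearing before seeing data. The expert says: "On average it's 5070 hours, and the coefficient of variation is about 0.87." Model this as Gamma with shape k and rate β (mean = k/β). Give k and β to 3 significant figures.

k ≈ 1.32, β ≈ 0.000261

For Gamma(k, rate β): mean = k/β, variance = k/β², so CV = 1/√k.
CV = 0.87, hence k = 1/CV² = 1.32.
Then β = k/mean = 1.32/5070 = 0.000261.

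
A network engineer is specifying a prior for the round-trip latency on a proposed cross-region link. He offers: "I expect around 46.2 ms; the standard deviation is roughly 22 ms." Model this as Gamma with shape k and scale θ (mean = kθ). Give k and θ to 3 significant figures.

For Gamma(k, scale θ): mean = kθ, variance = kθ², so CV = 1/√k.
CV = SD/mean = 22/46.2 = 0.4762, hence k = 1/CV² = 4.41.
Then θ = mean/k = 46.2/4.41 = 10.5.

k ≈ 4.41, θ ≈ 10.5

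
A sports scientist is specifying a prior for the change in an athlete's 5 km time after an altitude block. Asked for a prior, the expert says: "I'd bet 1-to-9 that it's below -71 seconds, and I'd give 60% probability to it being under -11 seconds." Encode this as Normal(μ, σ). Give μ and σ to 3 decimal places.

μ = -20.903, σ = 39.091

The p-quantile of Normal(μ,σ) is μ + z_p·σ, with z_{0.1} = -1.282 and z_{0.6} = 0.2533.
Eliminate σ: μ = (z₂·x₁ − z₁·x₂)/(z₂ − z₁) = (0.2533·-71 − (-1.282)·-11)/1.535 = -20.903.
Then σ = (x₂ − x₁)/(z₂ − z₁) = (-11 − -71)/1.535 = 39.091.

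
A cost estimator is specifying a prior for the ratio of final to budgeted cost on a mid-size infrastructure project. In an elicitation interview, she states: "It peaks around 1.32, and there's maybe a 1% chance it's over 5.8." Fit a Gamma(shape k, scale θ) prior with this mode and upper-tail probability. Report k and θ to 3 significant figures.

k ≈ 2.86, θ ≈ 0.71

Gamma(k,θ) with k>1 has mode (k−1)θ, so θ = 1.32/(k−1).
Need P(X < 5.8) = 0.99 with θ tied to k this way. Start at k = 2, θ = 1.32: P(X<5.8) ≈ 0.933.
Too low — raise k to concentrate. Iterating converges to k ≈ 2.86.
Then θ = 1.32/(2.86−1) ≈ 0.71.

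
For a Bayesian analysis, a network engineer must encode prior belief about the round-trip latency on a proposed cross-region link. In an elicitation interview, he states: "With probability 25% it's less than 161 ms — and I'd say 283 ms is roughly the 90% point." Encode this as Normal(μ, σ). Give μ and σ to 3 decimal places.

For Normal(μ,σ), the p-quantile is μ + z_p·σ. Here z_{0.25} = -0.6745, z_{0.9} = 1.282.
So 161 = μ − 0.6745σ and 283 = μ + 1.282σ.
Subtracting: σ = (283 − 161)/(1.282 − (-0.6745)) = 62.371.
Then μ = 161 − (-0.6745)·62.371 = 203.069.

μ = 203.069, σ = 62.371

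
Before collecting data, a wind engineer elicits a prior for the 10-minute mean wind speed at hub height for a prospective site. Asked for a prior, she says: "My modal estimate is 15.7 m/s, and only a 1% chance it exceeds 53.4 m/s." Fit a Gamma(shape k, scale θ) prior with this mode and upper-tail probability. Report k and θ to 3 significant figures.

Gamma(k,θ) with k>1 has mode (k−1)θ, so θ = 15.7/(k−1).
Need P(X < 53.4) = 0.99 with θ tied to k this way. Start at k = 2, θ = 15.7: P(X<53.4) ≈ 0.853.
Too low — raise k to concentrate. Iterating converges to k ≈ 3.91.
Then θ = 15.7/(3.91−1) ≈ 5.39.

k ≈ 3.91, θ ≈ 5.39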